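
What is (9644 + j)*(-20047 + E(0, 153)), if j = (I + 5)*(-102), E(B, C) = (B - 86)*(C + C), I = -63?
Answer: -721408280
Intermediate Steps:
E(B, C) = 2*C*(-86 + B) (E(B, C) = (-86 + B)*(2*C) = 2*C*(-86 + B))
j = 5916 (j = (-63 + 5)*(-102) = -58*(-102) = 5916)
(9644 + j)*(-20047 + E(0, 153)) = (9644 + 5916)*(-20047 + 2*153*(-86 + 0)) = 15560*(-20047 + 2*153*(-86)) = 15560*(-20047 - 26316) = 15560*(-46363) = -721408280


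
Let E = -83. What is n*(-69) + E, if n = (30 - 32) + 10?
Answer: -635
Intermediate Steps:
n = 8 (n = -2 + 10 = 8)
n*(-69) + E = 8*(-69) - 83 = -552 - 83 = -635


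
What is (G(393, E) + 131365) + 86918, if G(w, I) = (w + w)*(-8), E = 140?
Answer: 211995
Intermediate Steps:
G(w, I) = -16*w (G(w, I) = (2*w)*(-8) = -16*w)
(G(393, E) + 131365) + 86918 = (-16*393 + 131365) + 86918 = (-6288 + 131365) + 86918 = 125077 + 86918 = 211995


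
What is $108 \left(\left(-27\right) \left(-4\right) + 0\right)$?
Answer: $11664$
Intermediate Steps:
$108 \left(\left(-27\right) \left(-4\right) + 0\right) = 108 \left(108 + 0\right) = 108 \cdot 108 = 11664$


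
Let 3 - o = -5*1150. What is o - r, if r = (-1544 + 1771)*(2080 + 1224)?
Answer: -744255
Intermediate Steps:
r = 750008 (r = 227*3304 = 750008)
o = 5753 (o = 3 - (-5)*1150 = 3 - 1*(-5750) = 3 + 5750 = 5753)
o - r = 5753 - 1*750008 = 5753 - 750008 = -744255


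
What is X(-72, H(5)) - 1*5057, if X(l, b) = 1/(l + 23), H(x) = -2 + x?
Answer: -247794/49 ≈ -5057.0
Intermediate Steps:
X(l, b) = 1/(23 + l)
X(-72, H(5)) - 1*5057 = 1/(23 - 72) - 1*5057 = 1/(-49) - 5057 = -1/49 - 5057 = -247794/49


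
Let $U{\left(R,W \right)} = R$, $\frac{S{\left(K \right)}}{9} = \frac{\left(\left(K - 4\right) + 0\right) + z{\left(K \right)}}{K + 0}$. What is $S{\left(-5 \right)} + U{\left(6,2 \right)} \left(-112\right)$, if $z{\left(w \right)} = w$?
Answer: $- \frac{3234}{5} \approx -646.8$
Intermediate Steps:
$S{\left(K \right)} = \frac{9 \left(-4 + 2 K\right)}{K}$ ($S{\left(K \right)} = 9 \frac{\left(\left(K - 4\right) + 0\right) + K}{K + 0} = 9 \frac{\left(\left(-4 + K\right) + 0\right) + K}{K} = 9 \frac{\left(-4 + K\right) + K}{K} = 9 \frac{-4 + 2 K}{K} = \frac{9 \left(-4 + 2 K\right)}{K}$)
$S{\left(-5 \right)} + U{\left(6,2 \right)} \left(-112\right) = \left(18 - \frac{36}{-5}\right) + 6 \left(-112\right) = \left(18 - - \frac{36}{5}\right) - 672 = \left(18 + \frac{36}{5}\right) - 672 = \frac{126}{5} - 672 = - \frac{3234}{5}$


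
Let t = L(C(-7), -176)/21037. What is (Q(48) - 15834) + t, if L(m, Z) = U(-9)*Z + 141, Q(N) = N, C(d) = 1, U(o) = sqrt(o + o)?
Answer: -332089941/21037 - 528*I*sqrt(2)/21037 ≈ -15786.0 - 0.035495*I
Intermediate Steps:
U(o) = sqrt(2)*sqrt(o) (U(o) = sqrt(2*o) = sqrt(2)*sqrt(o))
L(m, Z) = 141 + 3*I*Z*sqrt(2) (L(m, Z) = (sqrt(2)*sqrt(-9))*Z + 141 = (sqrt(2)*(3*I))*Z + 141 = (3*I*sqrt(2))*Z + 141 = 3*I*Z*sqrt(2) + 141 = 141 + 3*I*Z*sqrt(2))
t = 141/21037 - 528*I*sqrt(2)/21037 (t = (141 + 3*I*(-176)*sqrt(2))/21037 = (141 - 528*I*sqrt(2))*(1/21037) = 141/21037 - 528*I*sqrt(2)/21037 ≈ 0.0067025 - 0.035495*I)
(Q(48) - 15834) + t = (48 - 15834) + (141/21037 - 528*I*sqrt(2)/21037) = -15786 + (141/21037 - 528*I*sqrt(2)/21037) = -332089941/21037 - 528*I*sqrt(2)/21037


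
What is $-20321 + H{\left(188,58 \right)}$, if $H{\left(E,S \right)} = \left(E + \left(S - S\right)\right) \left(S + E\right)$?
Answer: $25927$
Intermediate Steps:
$H{\left(E,S \right)} = E \left(E + S\right)$ ($H{\left(E,S \right)} = \left(E + 0\right) \left(E + S\right) = E \left(E + S\right)$)
$-20321 + H{\left(188,58 \right)} = -20321 + 188 \left(188 + 58\right) = -20321 + 188 \cdot 246 = -20321 + 46248 = 25927$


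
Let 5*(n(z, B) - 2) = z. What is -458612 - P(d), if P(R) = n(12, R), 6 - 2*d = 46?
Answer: -2293082/5 ≈ -4.5862e+5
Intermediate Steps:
d = -20 (d = 3 - 1/2*46 = 3 - 23 = -20)
n(z, B) = 2 + z/5
P(R) = 22/5 (P(R) = 2 + (1/5)*12 = 2 + 12/5 = 22/5)
-458612 - P(d) = -458612 - 1*22/5 = -458612 - 22/5 = -2293082/5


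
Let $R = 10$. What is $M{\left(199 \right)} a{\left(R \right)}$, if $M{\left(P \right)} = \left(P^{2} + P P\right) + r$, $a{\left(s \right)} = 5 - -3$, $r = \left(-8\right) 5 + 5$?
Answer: $633336$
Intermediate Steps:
$r = -35$ ($r = -40 + 5 = -35$)
$a{\left(s \right)} = 8$ ($a{\left(s \right)} = 5 + 3 = 8$)
$M{\left(P \right)} = -35 + 2 P^{2}$ ($M{\left(P \right)} = \left(P^{2} + P P\right) - 35 = \left(P^{2} + P^{2}\right) - 35 = 2 P^{2} - 35 = -35 + 2 P^{2}$)
$M{\left(199 \right)} a{\left(R \right)} = \left(-35 + 2 \cdot 199^{2}\right) 8 = \left(-35 + 2 \cdot 39601\right) 8 = \left(-35 + 79202\right) 8 = 79167 \cdot 8 = 633336$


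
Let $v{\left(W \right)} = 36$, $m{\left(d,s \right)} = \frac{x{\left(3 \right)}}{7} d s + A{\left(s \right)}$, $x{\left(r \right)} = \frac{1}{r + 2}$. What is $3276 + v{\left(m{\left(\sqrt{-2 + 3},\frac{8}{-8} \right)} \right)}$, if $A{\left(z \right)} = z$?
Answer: $3312$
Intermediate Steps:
$x{\left(r \right)} = \frac{1}{2 + r}$
$m{\left(d,s \right)} = s + \frac{d s}{35}$ ($m{\left(d,s \right)} = \frac{1}{\left(2 + 3\right) 7} d s + s = \frac{1}{5} \cdot \frac{1}{7} d s + s = \frac{d}{35} s + s = \frac{d s}{35} + s = s + \frac{d s}{35}$)
$3276 + v{\left(m{\left(\sqrt{-2 + 3},\frac{8}{-8} \right)} \right)} = 3276 + 36 = 3312$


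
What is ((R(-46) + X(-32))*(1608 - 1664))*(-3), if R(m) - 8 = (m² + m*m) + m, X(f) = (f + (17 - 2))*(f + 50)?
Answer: 653184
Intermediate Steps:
X(f) = (15 + f)*(50 + f) (X(f) = (f + 15)*(50 + f) = (15 + f)*(50 + f))
R(m) = 8 + m + 2*m² (R(m) = 8 + ((m² + m*m) + m) = 8 + ((m² + m²) + m) = 8 + (2*m² + m) = 8 + (m + 2*m²) = 8 + m + 2*m²)
((R(-46) + X(-32))*(1608 - 1664))*(-3) = (((8 - 46 + 2*(-46)²) + (750 + (-32)² + 65*(-32)))*(1608 - 1664))*(-3) = (((8 - 46 + 2*2116) + (750 + 1024 - 2080))*(-56))*(-3) = (((8 - 46 + 4232) - 306)*(-56))*(-3) = ((4194 - 306)*(-56))*(-3) = (3888*(-56))*(-3) = -217728*(-3) = 653184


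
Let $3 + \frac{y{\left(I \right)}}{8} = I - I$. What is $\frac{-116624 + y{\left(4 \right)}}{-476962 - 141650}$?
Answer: $\frac{29162}{154653} \approx 0.18856$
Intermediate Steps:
$y{\left(I \right)} = -24$ ($y{\left(I \right)} = -24 + 8 \left(I - I\right) = -24 + 8 \cdot 0 = -24 + 0 = -24$)
$\frac{-116624 + y{\left(4 \right)}}{-476962 - 141650} = \frac{-116624 - 24}{-476962 - 141650} = - \frac{116648}{-618612} = \left(-116648\right) \left(- \frac{1}{618612}\right) = \frac{29162}{154653}$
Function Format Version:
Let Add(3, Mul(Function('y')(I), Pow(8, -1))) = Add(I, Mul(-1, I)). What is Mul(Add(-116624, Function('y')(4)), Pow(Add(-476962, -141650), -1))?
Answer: Rational(29162, 154653) ≈ 0.18856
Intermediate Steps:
Function('y')(I) = -24 (Function('y')(I) = Add(-24, Mul(8, Add(I, Mul(-1, I)))) = Add(-24, Mul(8, 0)) = Add(-24, 0) = -24)
Mul(Add(-116624, Function('y')(4)), Pow(Add(-476962, -141650), -1)) = Mul(Add(-116624, -24), Pow(Add(-476962, -141650), -1)) = Mul(-116648, Pow(-618612, -1)) = Mul(-116648, Rational(-1, 618612)) = Rational(29162, 154653)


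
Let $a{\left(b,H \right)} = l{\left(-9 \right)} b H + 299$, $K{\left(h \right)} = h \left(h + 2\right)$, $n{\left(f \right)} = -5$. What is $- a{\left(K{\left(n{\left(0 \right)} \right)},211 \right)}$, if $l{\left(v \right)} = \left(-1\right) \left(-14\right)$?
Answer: $-44609$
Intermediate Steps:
$l{\left(v \right)} = 14$
$K{\left(h \right)} = h \left(2 + h\right)$
$a{\left(b,H \right)} = 299 + 14 H b$ ($a{\left(b,H \right)} = 14 b H + 299 = 14 H b + 299 = 299 + 14 H b$)
$- a{\left(K{\left(n{\left(0 \right)} \right)},211 \right)} = - (299 + 14 \cdot 211 \left(- 5 \left(2 - 5\right)\right)) = - (299 + 14 \cdot 211 \left(\left(-5\right) \left(-3\right)\right)) = - (299 + 14 \cdot 211 \cdot 15) = - (299 + 44310) = \left(-1\right) 44609 = -44609$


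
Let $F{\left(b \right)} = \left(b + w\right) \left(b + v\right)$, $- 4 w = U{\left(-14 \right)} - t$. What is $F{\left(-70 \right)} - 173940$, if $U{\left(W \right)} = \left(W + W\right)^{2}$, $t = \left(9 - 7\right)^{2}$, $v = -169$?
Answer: $-110605$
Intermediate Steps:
$t = 4$ ($t = 2^{2} = 4$)
$U{\left(W \right)} = 4 W^{2}$ ($U{\left(W \right)} = \left(2 W\right)^{2} = 4 W^{2}$)
$w = -195$ ($w = - \frac{4 \left(-14\right)^{2} - 4}{4} = - \frac{4 \cdot 196 - 4}{4} = - \frac{784 - 4}{4} = \left(- \frac{1}{4}\right) 780 = -195$)
$F{\left(b \right)} = \left(-195 + b\right) \left(-169 + b\right)$ ($F{\left(b \right)} = \left(b - 195\right) \left(b - 169\right) = \left(-195 + b\right) \left(-169 + b\right)$)
$F{\left(-70 \right)} - 173940 = \left(32955 + \left(-70\right)^{2} - -25480\right) - 173940 = \left(32955 + 4900 + 25480\right) - 173940 = 63335 - 173940 = -110605$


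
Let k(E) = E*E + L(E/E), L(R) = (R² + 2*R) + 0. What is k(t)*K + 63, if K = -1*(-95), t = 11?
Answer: 11843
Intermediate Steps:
K = 95
L(R) = R² + 2*R
k(E) = 3 + E² (k(E) = E*E + (E/E)*(2 + E/E) = E² + 1*(2 + 1) = E² + 1*3 = E² + 3 = 3 + E²)
k(t)*K + 63 = (3 + 11²)*95 + 63 = (3 + 121)*95 + 63 = 124*95 + 63 = 11780 + 63 = 11843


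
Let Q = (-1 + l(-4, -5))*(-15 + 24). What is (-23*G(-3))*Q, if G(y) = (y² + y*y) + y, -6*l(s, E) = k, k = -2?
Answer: 2070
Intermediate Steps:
l(s, E) = ⅓ (l(s, E) = -⅙*(-2) = ⅓)
G(y) = y + 2*y² (G(y) = (y² + y²) + y = 2*y² + y = y + 2*y²)
Q = -6 (Q = (-1 + ⅓)*(-15 + 24) = -⅔*9 = -6)
(-23*G(-3))*Q = -(-69)*(1 + 2*(-3))*(-6) = -(-69)*(1 - 6)*(-6) = -(-69)*(-5)*(-6) = -23*15*(-6) = -345*(-6) = 2070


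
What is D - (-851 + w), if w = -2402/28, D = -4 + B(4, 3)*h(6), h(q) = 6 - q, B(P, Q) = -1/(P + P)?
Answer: 13059/14 ≈ 932.79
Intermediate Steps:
B(P, Q) = -1/(2*P)
D = -4 (D = -4 + (-1/2/4)*(6 - 1*6) = -4 + (-1/2*1/4)*(6 - 6) = -4 - 1/8*0 = -4 + 0 = -4)
w = -1201/14 (w = -2402*1/28 = -1201/14 ≈ -85.786)
D - (-851 + w) = -4 - (-851 - 1201/14) = -4 - 1*(-13115/14) = -4 + 13115/14 = 13059/14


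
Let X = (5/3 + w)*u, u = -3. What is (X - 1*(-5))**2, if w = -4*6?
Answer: 5184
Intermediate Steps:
w = -24
X = 67 (X = (5/3 - 24)*(-3) = -67/3*(-3) = 67)
(X - 1*(-5))**2 = (67 - 1*(-5))**2 = (67 + 5)**2 = 72**2 = 5184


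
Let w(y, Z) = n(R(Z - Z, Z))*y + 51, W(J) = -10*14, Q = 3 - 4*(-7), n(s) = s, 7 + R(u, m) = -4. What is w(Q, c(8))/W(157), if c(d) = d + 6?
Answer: 29/14 ≈ 2.0714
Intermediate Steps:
R(u, m) = -11 (R(u, m) = -7 - 4 = -11)
Q = 31 (Q = 3 + 28 = 31)
c(d) = 6 + d
W(J) = -140
w(y, Z) = 51 - 11*y (w(y, Z) = -11*y + 51 = 51 - 11*y)
w(Q, c(8))/W(157) = (51 - 11*31)/(-140) = (51 - 341)*(-1/140) = -290*(-1/140) = 29/14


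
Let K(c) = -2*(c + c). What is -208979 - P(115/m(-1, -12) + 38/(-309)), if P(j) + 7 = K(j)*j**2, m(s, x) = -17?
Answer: -30480222270144208/144951329277 ≈ -2.1028e+5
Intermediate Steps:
K(c) = -4*c
P(j) = -7 - 4*j**3 (P(j) = -7 + (-4*j)*j**2 = -7 - 4*j**3)
-208979 - P(115/m(-1, -12) + 38/(-309)) = -208979 - (-7 - 4*(115/(-17) + 38/(-309))**3) = -208979 - (-7 - 4*(115*(-1/17) + 38*(-1/309))**3) = -208979 - (-7 - 4*(-115/17 - 38/309)**3) = -208979 - (-7 - 4*(-36181/5253)**3) = -208979 - (-7 - 4*(-47363272117741/144951329277)) = -208979 - (-7 + 189453088470964/144951329277) = -208979 - 1*188438429166025/144951329277 = -208979 - 188438429166025/144951329277 = -30480222270144208/144951329277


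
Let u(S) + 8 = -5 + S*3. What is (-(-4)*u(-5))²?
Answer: 12544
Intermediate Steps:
u(S) = -13 + 3*S (u(S) = -8 + (-5 + S*3) = -8 + (-5 + 3*S) = -13 + 3*S)
(-(-4)*u(-5))² = (-(-4)*(-13 + 3*(-5)))² = (-(-4)*(-13 - 15))² = (-(-4)*(-28))² = (-1*112)² = (-112)² = 12544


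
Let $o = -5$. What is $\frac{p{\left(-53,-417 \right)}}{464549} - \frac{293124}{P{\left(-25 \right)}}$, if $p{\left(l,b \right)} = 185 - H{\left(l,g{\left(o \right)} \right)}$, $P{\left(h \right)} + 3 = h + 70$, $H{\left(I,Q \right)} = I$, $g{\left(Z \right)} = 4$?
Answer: $- \frac{22695075180}{3251843} \approx -6979.1$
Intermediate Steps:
$P{\left(h \right)} = 67 + h$ ($P{\left(h \right)} = -3 + \left(h + 70\right) = -3 + \left(70 + h\right) = 67 + h$)
$p{\left(l,b \right)} = 185 - l$
$\frac{p{\left(-53,-417 \right)}}{464549} - \frac{293124}{P{\left(-25 \right)}} = \frac{185 - -53}{464549} - \frac{293124}{67 - 25} = \left(185 + 53\right) \frac{1}{464549} - \frac{293124}{42} = 238 \cdot \frac{1}{464549} - \frac{48854}{7} = \frac{238}{464549} - \frac{48854}{7} = - \frac{22695075180}{3251843}$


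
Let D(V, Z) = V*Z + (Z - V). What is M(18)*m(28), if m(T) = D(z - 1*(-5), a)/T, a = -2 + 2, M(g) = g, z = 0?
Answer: -45/14 ≈ -3.2143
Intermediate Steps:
a = 0
D(V, Z) = Z - V + V*Z
m(T) = -5/T (m(T) = (0 - (0 - 1*(-5)) + (0 - 1*(-5))*0)/T = (0 - (0 + 5) + (0 + 5)*0)/T = (0 - 1*5 + 5*0)/T = (0 - 5 + 0)/T = -5/T)
M(18)*m(28) = 18*(-5/28) = -45/14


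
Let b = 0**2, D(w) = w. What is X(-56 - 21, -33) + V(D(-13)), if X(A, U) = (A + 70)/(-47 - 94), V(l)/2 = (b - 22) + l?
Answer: -9863/141 ≈ -69.950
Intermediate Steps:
b = 0
V(l) = -44 + 2*l (V(l) = 2*((0 - 22) + l) = 2*(-22 + l) = -44 + 2*l)
X(A, U) = -70/141 - A/141 (X(A, U) = (70 + A)/(-141) = (70 + A)*(-1/141) = -70/141 - A/141)
X(-56 - 21, -33) + V(D(-13)) = (-70/141 - (-56 - 21)/141) + (-44 + 2*(-13)) = (-70/141 - 1/141*(-77)) + (-44 - 26) = (-70/141 + 77/141) - 70 = 7/141 - 70 = -9863/141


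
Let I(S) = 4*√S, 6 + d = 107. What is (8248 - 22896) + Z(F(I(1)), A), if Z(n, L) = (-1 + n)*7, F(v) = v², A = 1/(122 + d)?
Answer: -14543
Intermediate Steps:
d = 101 (d = -6 + 107 = 101)
A = 1/223 (A = 1/(122 + 101) = 1/223 ≈ 0.0044843)
Z(n, L) = -7 + 7*n
(8248 - 22896) + Z(F(I(1)), A) = (8248 - 22896) + (-7 + 7*(4*√1)²) = -14648 + (-7 + 7*(4*1)²) = -14648 + (-7 + 7*4²) = -14648 + (-7 + 7*16) = -14648 + (-7 + 112) = -14648 + 105 = -14543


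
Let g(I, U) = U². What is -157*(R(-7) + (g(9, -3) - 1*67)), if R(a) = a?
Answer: 10205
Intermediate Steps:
-157*(R(-7) + (g(9, -3) - 1*67)) = -157*(-7 + ((-3)² - 1*67)) = -157*(-7 + (9 - 67)) = -157*(-7 - 58) = -157*(-65) = 10205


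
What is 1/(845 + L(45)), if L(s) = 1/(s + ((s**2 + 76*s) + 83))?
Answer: 5573/4709186 ≈ 0.0011834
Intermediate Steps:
L(s) = 1/(83 + s**2 + 77*s) (L(s) = 1/(s + (83 + s**2 + 76*s)) = 1/(83 + s**2 + 77*s))
1/(845 + L(45)) = 1/(845 + 1/(83 + 45**2 + 77*45)) = 1/(845 + 1/(83 + 2025 + 3465)) = 1/(845 + 1/5573) = 1/(4709186/5573) = 5573/4709186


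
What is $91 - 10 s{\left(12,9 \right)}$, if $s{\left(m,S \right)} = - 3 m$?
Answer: $451$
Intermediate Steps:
$91 - 10 s{\left(12,9 \right)} = 91 - 10 \left(\left(-3\right) 12\right) = 91 - -360 = 91 + 360 = 451$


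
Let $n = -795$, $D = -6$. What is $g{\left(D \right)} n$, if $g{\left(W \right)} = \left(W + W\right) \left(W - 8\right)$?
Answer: $-133560$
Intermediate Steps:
$g{\left(W \right)} = 2 W \left(-8 + W\right)$
$g{\left(D \right)} n = 2 \left(-6\right) \left(-8 - 6\right) \left(-795\right) = 2 \left(-6\right) \left(-14\right) \left(-795\right) = 168 \left(-795\right) = -133560$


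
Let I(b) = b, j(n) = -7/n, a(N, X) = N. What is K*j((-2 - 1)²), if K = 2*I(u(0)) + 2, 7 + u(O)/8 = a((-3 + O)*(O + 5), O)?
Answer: 2450/9 ≈ 272.22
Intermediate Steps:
u(O) = -56 + 8*(-3 + O)*(5 + O) (u(O) = -56 + 8*((-3 + O)*(O + 5)) = -56 + 8*((-3 + O)*(5 + O)) = -56 + 8*(-3 + O)*(5 + O))
K = -350 (K = 2*(-176 + 8*0² + 16*0) + 2 = 2*(-176 + 8*0 + 0) + 2 = 2*(-176 + 0 + 0) + 2 = 2*(-176) + 2 = -352 + 2 = -350)
K*j((-2 - 1)²) = -(-2450)/((-2 - 1)²) = -(-2450)/((-3)²) = -(-2450)/9 = -350*(-7/9) = 2450/9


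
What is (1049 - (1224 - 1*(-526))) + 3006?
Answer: 2305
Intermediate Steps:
(1049 - (1224 - 1*(-526))) + 3006 = (1049 - (1224 + 526)) + 3006 = (1049 - 1*1750) + 3006 = (1049 - 1750) + 3006 = -701 + 3006 = 2305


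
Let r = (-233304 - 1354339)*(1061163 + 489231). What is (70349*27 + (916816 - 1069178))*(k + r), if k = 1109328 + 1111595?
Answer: -4300338170519578559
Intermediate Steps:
r = -2461472181342 (r = -1587643*1550394 = -2461472181342)
k = 2220923
(70349*27 + (916816 - 1069178))*(k + r) = (70349*27 + (916816 - 1069178))*(2220923 - 2461472181342) = (1899423 - 152362)*(-2461469960419) = 1747061*(-2461469960419) = -4300338170519578559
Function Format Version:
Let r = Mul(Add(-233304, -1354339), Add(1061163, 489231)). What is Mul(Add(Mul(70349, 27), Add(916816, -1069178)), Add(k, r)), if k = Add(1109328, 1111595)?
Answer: -4300338170519578559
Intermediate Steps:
r = -2461472181342 (r = Mul(-1587643, 1550394) = -2461472181342)
k = 2220923
Mul(Add(Mul(70349, 27), Add(916816, -1069178)), Add(k, r)) = Mul(Add(Mul(70349, 27), Add(916816, -1069178)), Add(2220923, -2461472181342)) = Mul(Add(1899423, -152362), -2461469960419) = Mul(1747061, -2461469960419) = -4300338170519578559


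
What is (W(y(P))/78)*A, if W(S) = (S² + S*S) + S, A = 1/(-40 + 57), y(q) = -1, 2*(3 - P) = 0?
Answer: 1/1326 ≈ 0.00075415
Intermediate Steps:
P = 3 (P = 3 - ½*0 = 3 + 0 = 3)
A = 1/17 ≈ 0.058824
W(S) = S + 2*S² (W(S) = (S² + S²) + S = 2*S² + S = S + 2*S²)
(W(y(P))/78)*A = (-(1 + 2*(-1))/78)*(1/17) = (-(1 - 2)*(1/78))*(1/17) = (-1*(-1)*(1/78))*(1/17) = (1*(1/78))*(1/17) = (1/78)*(1/17) = 1/1326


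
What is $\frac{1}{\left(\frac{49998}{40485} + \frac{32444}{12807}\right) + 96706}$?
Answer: $\frac{172830465}{16714394221532} \approx 1.034 \cdot 10^{-5}$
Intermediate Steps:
$\frac{1}{\left(\frac{49998}{40485} + \frac{32444}{12807}\right) + 96706} = \frac{1}{\left(49998 \cdot \frac{1}{40485} + 32444 \cdot \frac{1}{12807}\right) + 96706} = \frac{1}{\left(\frac{16666}{13495} + \frac{32444}{12807}\right) + 96706} = \frac{1}{\frac{651273242}{172830465} + 96706} = \frac{1}{\frac{16714394221532}{172830465}} = \frac{172830465}{16714394221532}$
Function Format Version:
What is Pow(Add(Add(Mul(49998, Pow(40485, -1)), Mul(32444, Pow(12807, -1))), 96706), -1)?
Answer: Rational(172830465, 16714394221532) ≈ 1.0340e-5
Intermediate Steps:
Pow(Add(Add(Mul(49998, Pow(40485, -1)), Mul(32444, Pow(12807, -1))), 96706), -1) = Pow(Add(Add(Mul(49998, Rational(1, 40485)), Mul(32444, Rational(1, 12807))), 96706), -1) = Pow(Add(Add(Rational(16666, 13495), Rational(32444, 12807)), 96706), -1) = Pow(Add(Rational(651273242, 172830465), 96706), -1) = Pow(Rational(16714394221532, 172830465), -1) = Rational(172830465, 16714394221532)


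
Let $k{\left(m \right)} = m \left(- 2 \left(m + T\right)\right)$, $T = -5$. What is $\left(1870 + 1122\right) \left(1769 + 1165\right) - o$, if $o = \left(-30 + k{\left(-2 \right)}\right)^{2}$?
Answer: $8775164$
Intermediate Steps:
$k{\left(m \right)} = m \left(10 - 2 m\right)$ ($k{\left(m \right)} = m \left(- 2 \left(m - 5\right)\right) = m \left(- 2 \left(-5 + m\right)\right) = m \left(10 - 2 m\right)$)
$o = 3364$ ($o = \left(-30 + 2 \left(-2\right) \left(5 - -2\right)\right)^{2} = \left(-30 + 2 \left(-2\right) \left(5 + 2\right)\right)^{2} = \left(-30 + 2 \left(-2\right) 7\right)^{2} = \left(-30 - 28\right)^{2} = \left(-58\right)^{2} = 3364$)
$\left(1870 + 1122\right) \left(1769 + 1165\right) - o = \left(1870 + 1122\right) \left(1769 + 1165\right) - 3364 = 2992 \cdot 2934 - 3364 = 8778528 - 3364 = 8775164$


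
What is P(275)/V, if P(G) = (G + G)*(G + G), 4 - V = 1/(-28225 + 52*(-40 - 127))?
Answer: 11164972500/147637 ≈ 75625.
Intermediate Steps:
V = 147637/36909 (V = 4 - 1/(-28225 + 52*(-40 - 127)) = 4 - 1/(-28225 + 52*(-167)) = 4 - 1/(-28225 - 8684) = 4 - 1/(-36909) = 4 - 1*(-1/36909) = 4 + 1/36909 = 147637/36909 ≈ 4.0000)
P(G) = 4*G**2 (P(G) = (2*G)*(2*G) = 4*G**2)
P(275)/V = (4*275**2)/(147637/36909) = (4*75625)*(36909/147637) = 302500*(36909/147637) = 11164972500/147637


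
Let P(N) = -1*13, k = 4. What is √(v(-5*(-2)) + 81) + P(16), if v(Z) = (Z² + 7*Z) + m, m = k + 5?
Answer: -13 + 2*√65 ≈ 3.1245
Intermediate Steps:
m = 9 (m = 4 + 5 = 9)
P(N) = -13
v(Z) = 9 + Z² + 7*Z (v(Z) = (Z² + 7*Z) + 9 = 9 + Z² + 7*Z)
√(v(-5*(-2)) + 81) + P(16) = √((9 + (-5*(-2))² + 7*(-5*(-2))) + 81) - 13 = √((9 + 10² + 7*10) + 81) - 13 = √((9 + 100 + 70) + 81) - 13 = √(179 + 81) - 13 = √260 - 13 = 2*√65 - 13 = -13 + 2*√65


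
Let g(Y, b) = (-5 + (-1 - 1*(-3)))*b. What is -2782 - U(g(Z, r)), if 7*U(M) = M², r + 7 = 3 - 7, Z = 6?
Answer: -20563/7 ≈ -2937.6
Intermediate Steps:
r = -11 (r = -7 + (3 - 7) = -7 - 4 = -11)
g(Y, b) = -3*b (g(Y, b) = (-5 + (-1 + 3))*b = (-5 + 2)*b = -3*b)
U(M) = M²/7
-2782 - U(g(Z, r)) = -2782 - (-3*(-11))²/7 = -2782 - 33²/7 = -2782 - 1089/7 = -20563/7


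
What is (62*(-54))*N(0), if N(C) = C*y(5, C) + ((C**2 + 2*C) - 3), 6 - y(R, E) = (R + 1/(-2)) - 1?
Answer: 10044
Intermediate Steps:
y(R, E) = 15/2 - R (y(R, E) = 6 - ((R + 1/(-2)) - 1) = 6 - ((R - 1/2) - 1) = 6 - ((-1/2 + R) - 1) = 6 - (-3/2 + R) = 6 + (3/2 - R) = 15/2 - R)
N(C) = -3 + C**2 + 9*C/2 (N(C) = C*(15/2 - 1*5) + ((C**2 + 2*C) - 3) = C*(15/2 - 5) + (-3 + C**2 + 2*C) = C*(5/2) + (-3 + C**2 + 2*C) = 5*C/2 + (-3 + C**2 + 2*C) = -3 + C**2 + 9*C/2)
(62*(-54))*N(0) = (62*(-54))*(-3 + 0**2 + (9/2)*0) = -3348*(-3 + 0 + 0) = -3348*(-3) = 10044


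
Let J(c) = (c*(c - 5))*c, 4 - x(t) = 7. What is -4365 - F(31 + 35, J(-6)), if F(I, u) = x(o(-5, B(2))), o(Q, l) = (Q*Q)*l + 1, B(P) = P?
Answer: -4362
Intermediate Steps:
o(Q, l) = 1 + l*Q² (o(Q, l) = Q²*l + 1 = l*Q² + 1 = 1 + l*Q²)
x(t) = -3 (x(t) = 4 - 1*7 = 4 - 7 = -3)
J(c) = c²*(-5 + c) (J(c) = (c*(-5 + c))*c = c²*(-5 + c))
F(I, u) = -3
-4365 - F(31 + 35, J(-6)) = -4365 - 1*(-3) = -4365 + 3 = -4362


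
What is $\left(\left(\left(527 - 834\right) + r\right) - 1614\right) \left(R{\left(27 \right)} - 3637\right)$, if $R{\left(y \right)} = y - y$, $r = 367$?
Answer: $5651898$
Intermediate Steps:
$R{\left(y \right)} = 0$
$\left(\left(\left(527 - 834\right) + r\right) - 1614\right) \left(R{\left(27 \right)} - 3637\right) = \left(\left(\left(527 - 834\right) + 367\right) - 1614\right) \left(0 - 3637\right) = \left(\left(-307 + 367\right) - 1614\right) \left(-3637\right) = \left(60 - 1614\right) \left(-3637\right) = \left(-1554\right) \left(-3637\right) = 5651898$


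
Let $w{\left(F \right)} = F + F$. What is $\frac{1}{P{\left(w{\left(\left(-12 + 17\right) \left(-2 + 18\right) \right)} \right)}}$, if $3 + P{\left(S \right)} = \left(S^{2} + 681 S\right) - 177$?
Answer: $\frac{1}{134380} \approx 7.4416 \cdot 10^{-6}$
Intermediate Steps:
$w{\left(F \right)} = 2 F$
$P{\left(S \right)} = -180 + S^{2} + 681 S$ ($P{\left(S \right)} = -3 - \left(177 - S^{2} - 681 S\right) = -3 + \left(-177 + S^{2} + 681 S\right) = -180 + S^{2} + 681 S$)
$\frac{1}{P{\left(w{\left(\left(-12 + 17\right) \left(-2 + 18\right) \right)} \right)}} = \frac{1}{-180 + \left(2 \left(-12 + 17\right) \left(-2 + 18\right)\right)^{2} + 681 \cdot 2 \left(-12 + 17\right) \left(-2 + 18\right)} = \frac{1}{-180 + \left(2 \cdot 5 \cdot 16\right)^{2} + 681 \cdot 2 \cdot 5 \cdot 16} = \frac{1}{-180 + \left(2 \cdot 80\right)^{2} + 681 \cdot 2 \cdot 80} = \frac{1}{-180 + 160^{2} + 681 \cdot 160} = \frac{1}{-180 + 25600 + 108960} = \frac{1}{134380}$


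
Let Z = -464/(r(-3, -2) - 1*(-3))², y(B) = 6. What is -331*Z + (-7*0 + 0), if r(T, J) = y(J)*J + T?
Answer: 9599/9 ≈ 1066.6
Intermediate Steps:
r(T, J) = T + 6*J (r(T, J) = 6*J + T = T + 6*J)
Z = -29/9 (Z = -464/((-3 + 6*(-2)) - 1*(-3))² = -464/((-3 - 12) + 3)² = -464/(-15 + 3)² = -464/((-12)²) = -464/144 = -464*1/144 = -29/9 ≈ -3.2222)
-331*Z + (-7*0 + 0) = -331*(-29/9) + (-7*0 + 0) = 9599/9 + (0 + 0) = 9599/9 + 0 = 9599/9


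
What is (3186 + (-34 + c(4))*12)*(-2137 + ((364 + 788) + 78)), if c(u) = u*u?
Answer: -2693790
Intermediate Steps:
c(u) = u²
(3186 + (-34 + c(4))*12)*(-2137 + ((364 + 788) + 78)) = (3186 + (-34 + 4²)*12)*(-2137 + ((364 + 788) + 78)) = (3186 + (-34 + 16)*12)*(-2137 + (1152 + 78)) = (3186 - 18*12)*(-2137 + 1230) = (3186 - 216)*(-907) = 2970*(-907) = -2693790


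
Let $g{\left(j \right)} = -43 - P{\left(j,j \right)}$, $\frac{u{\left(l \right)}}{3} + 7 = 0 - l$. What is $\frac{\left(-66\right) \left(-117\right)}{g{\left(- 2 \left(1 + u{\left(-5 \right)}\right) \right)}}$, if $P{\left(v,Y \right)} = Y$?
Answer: $- \frac{7722}{53} \approx -145.7$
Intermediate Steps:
$u{\left(l \right)} = -21 - 3 l$ ($u{\left(l \right)} = -21 + 3 \left(0 - l\right) = -21 + 3 \left(- l\right) = -21 - 3 l$)
$g{\left(j \right)} = -43 - j$
$\frac{\left(-66\right) \left(-117\right)}{g{\left(- 2 \left(1 + u{\left(-5 \right)}\right) \right)}} = \frac{\left(-66\right) \left(-117\right)}{-43 - - 2 \left(1 - 6\right)} = \frac{7722}{-43 - - 2 \left(1 + \left(-21 + 15\right)\right)} = \frac{7722}{-43 - - 2 \left(1 - 6\right)} = \frac{7722}{-43 - \left(-2\right) \left(-5\right)} = \frac{7722}{-43 - 10} = \frac{7722}{-53} = 7722 \left(- \frac{1}{53}\right) = - \frac{7722}{53}$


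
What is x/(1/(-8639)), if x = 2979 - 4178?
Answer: 10358161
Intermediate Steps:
x = -1199
x/(1/(-8639)) = -1199/(1/(-8639)) = -1199/(-1/8639) = -1199*(-8639) = 10358161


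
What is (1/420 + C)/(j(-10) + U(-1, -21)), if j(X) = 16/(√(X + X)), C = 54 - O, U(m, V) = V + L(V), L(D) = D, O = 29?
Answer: -10501/17768 + 10501*I*√5/466410 ≈ -0.59101 + 0.050344*I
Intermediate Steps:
U(m, V) = 2*V (U(m, V) = V + V = 2*V)
C = 25 (C = 54 - 1*29 = 54 - 29 = 25)
j(X) = 8*√2/√X (j(X) = 16/(√(2*X)) = 16/((√2*√X)) = 16*(√2/(2*√X)) = 8*√2/√X)
(1/420 + C)/(j(-10) + U(-1, -21)) = (1/420 + 25)/(8*√2/√(-10) + 2*(-21)) = (1/420 + 25)/(8*√2*(-I*√10/10) - 42) = 10501/(420*(-8*I*√5/5 - 42)) = 10501/(420*(-42 - 8*I*√5/5))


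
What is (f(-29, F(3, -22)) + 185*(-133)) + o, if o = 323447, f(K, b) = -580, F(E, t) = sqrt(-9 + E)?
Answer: 298262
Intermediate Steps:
(f(-29, F(3, -22)) + 185*(-133)) + o = (-580 + 185*(-133)) + 323447 = (-580 - 24605) + 323447 = -25185 + 323447 = 298262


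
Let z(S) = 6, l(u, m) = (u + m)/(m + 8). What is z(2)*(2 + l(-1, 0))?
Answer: 45/4 ≈ 11.250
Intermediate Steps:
l(u, m) = (m + u)/(8 + m)
z(2)*(2 + l(-1, 0)) = 6*(2 + (0 - 1)/(8 + 0)) = 6*(2 - 1/8) = 6*(2 + (⅛)*(-1)) = 6*(2 - ⅛) = 6*(15/8) = 45/4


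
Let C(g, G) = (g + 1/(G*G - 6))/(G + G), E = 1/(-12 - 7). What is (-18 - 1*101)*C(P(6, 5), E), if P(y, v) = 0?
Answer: -816221/4330 ≈ -188.50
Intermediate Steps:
E = -1/19 (E = 1/(-19) = -1/19 ≈ -0.052632)
C(g, G) = (g + 1/(-6 + G²))/(2*G) (C(g, G) = (g + 1/(G² - 6))/((2*G)) = (g + 1/(-6 + G²))*(1/(2*G)) = (g + 1/(-6 + G²))/(2*G))
(-18 - 1*101)*C(P(6, 5), E) = (-18 - 1*101)*((1 - 6*0 + 0*(-1/19)²)/(2*(-1/19)*(-6 + (-1/19)²))) = (-18 - 101)*((½)*(-19)*(1 + 0 + 0*(1/361))/(-6 + 1/361)) = -119*(-19)*(1 + 0 + 0)/(2*(-2165/361)) = -119*(-19)*(-361)/(2*2165) = -119*6859/4330 = -816221/4330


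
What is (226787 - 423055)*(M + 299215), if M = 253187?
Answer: -108418835736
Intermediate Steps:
(226787 - 423055)*(M + 299215) = (226787 - 423055)*(253187 + 299215) = -196268*552402 = -108418835736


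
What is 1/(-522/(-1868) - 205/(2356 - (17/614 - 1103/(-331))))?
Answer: 89315886058/17176079111 ≈ 5.2000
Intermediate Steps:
1/(-522/(-1868) - 205/(2356 - (17/614 - 1103/(-331)))) = 1/(-522*(-1/1868) - 205/(2356 - (17*(1/614) - 1103*(-1/331)))) = 1/(261/934 - 205/(2356 - (17/614 + 1103/331))) = 1/(261/934 - 205/(2356 - 1*682869/203234)) = 1/(261/934 - 205/(2356 - 682869/203234)) = 1/(261/934 - 205/478136435/203234) = 1/(261/934 - 205*203234/478136435) = 1/(261/934 - 8332594/95627287) = 1/(17176079111/89315886058) = 89315886058/17176079111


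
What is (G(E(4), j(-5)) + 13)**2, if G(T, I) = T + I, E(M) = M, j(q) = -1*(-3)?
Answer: 400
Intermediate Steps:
j(q) = 3
G(T, I) = I + T
(G(E(4), j(-5)) + 13)**2 = ((3 + 4) + 13)**2 = (7 + 13)**2 = 20**2 = 400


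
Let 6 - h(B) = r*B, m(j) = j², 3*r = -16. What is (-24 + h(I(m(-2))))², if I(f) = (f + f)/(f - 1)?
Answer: 1156/81 ≈ 14.272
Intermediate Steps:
r = -16/3 (r = (⅓)*(-16) = -16/3 ≈ -5.3333)
I(f) = 2*f/(-1 + f) (I(f) = (2*f)/(-1 + f) = 2*f/(-1 + f))
h(B) = 6 + 16*B/3 (h(B) = 6 - (-16)*B/3 = 6 + 16*B/3)
(-24 + h(I(m(-2))))² = (-24 + (6 + 16*(2*(-2)²/(-1 + (-2)²))/3))² = (-24 + (6 + 16*(2*4/(-1 + 4))/3))² = (-24 + (6 + 16*(2*4/3)/3))² = (-24 + (6 + 16*(2*4*(⅓))/3))² = (-24 + (6 + (16/3)*(8/3)))² = (-24 + (6 + 128/9))² = (-24 + 182/9)² = (-34/9)² = 1156/81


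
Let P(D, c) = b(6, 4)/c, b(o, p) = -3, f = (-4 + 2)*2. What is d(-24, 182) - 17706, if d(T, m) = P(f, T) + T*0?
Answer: -141647/8 ≈ -17706.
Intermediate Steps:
f = -4 (f = -2*2 = -4)
P(D, c) = -3/c
d(T, m) = -3/T (d(T, m) = -3/T + T*0 = -3/T + 0 = -3/T)
d(-24, 182) - 17706 = -3/(-24) - 17706 = -3*(-1/24) - 17706 = 1/8 - 17706 = -141647/8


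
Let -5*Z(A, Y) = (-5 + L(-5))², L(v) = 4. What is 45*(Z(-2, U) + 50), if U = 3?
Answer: 2241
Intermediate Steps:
Z(A, Y) = -⅕ (Z(A, Y) = -(-5 + 4)²/5 = -⅕*(-1)² = -⅕*1 = -⅕)
45*(Z(-2, U) + 50) = 45*(-⅕ + 50) = 45*(249/5) = 2241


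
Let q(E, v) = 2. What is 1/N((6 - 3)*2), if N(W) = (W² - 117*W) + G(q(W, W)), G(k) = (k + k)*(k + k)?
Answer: -1/650 ≈ -0.0015385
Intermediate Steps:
G(k) = 4*k² (G(k) = (2*k)*(2*k) = 4*k²)
N(W) = 16 + W² - 117*W (N(W) = (W² - 117*W) + 4*2² = (W² - 117*W) + 4*4 = (W² - 117*W) + 16 = 16 + W² - 117*W)
1/N((6 - 3)*2) = 1/(16 + ((6 - 3)*2)² - 117*(6 - 3)*2) = 1/(16 + (3*2)² - 351*2) = 1/(16 + 6² - 117*6) = 1/(16 + 36 - 702) = 1/(-650) = -1/650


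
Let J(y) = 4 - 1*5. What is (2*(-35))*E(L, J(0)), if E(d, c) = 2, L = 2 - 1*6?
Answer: -140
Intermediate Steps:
L = -4 (L = 2 - 6 = -4)
J(y) = -1 (J(y) = 4 - 5 = -1)
(2*(-35))*E(L, J(0)) = (2*(-35))*2 = -70*2 = -140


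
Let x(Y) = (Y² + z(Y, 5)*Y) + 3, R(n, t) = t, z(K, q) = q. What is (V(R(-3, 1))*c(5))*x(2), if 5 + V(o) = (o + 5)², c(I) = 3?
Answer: 1581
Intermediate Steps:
V(o) = -5 + (5 + o)² (V(o) = -5 + (o + 5)² = -5 + (5 + o)²)
x(Y) = 3 + Y² + 5*Y (x(Y) = (Y² + 5*Y) + 3 = 3 + Y² + 5*Y)
(V(R(-3, 1))*c(5))*x(2) = ((-5 + (5 + 1)²)*3)*(3 + 2² + 5*2) = ((-5 + 6²)*3)*(3 + 4 + 10) = ((-5 + 36)*3)*17 = (31*3)*17 = 93*17 = 1581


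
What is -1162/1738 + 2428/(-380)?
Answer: -582678/82555 ≈ -7.0581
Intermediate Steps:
-1162/1738 + 2428/(-380) = -1162*1/1738 + 2428*(-1/380) = -581/869 - 607/95 = -582678/82555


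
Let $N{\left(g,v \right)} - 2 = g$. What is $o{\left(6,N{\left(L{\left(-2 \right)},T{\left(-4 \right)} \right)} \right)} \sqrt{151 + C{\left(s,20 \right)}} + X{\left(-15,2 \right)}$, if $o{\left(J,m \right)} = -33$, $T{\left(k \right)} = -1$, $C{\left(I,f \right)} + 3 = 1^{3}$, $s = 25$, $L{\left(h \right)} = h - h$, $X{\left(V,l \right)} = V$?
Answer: $-15 - 33 \sqrt{149} \approx -417.82$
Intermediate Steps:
$L{\left(h \right)} = 0$
$C{\left(I,f \right)} = -2$ ($C{\left(I,f \right)} = -3 + 1^{3} = -3 + 1 = -2$)
$N{\left(g,v \right)} = 2 + g$
$o{\left(6,N{\left(L{\left(-2 \right)},T{\left(-4 \right)} \right)} \right)} \sqrt{151 + C{\left(s,20 \right)}} + X{\left(-15,2 \right)} = - 33 \sqrt{151 - 2} - 15 = - 33 \sqrt{149} - 15 = -15 - 33 \sqrt{149}$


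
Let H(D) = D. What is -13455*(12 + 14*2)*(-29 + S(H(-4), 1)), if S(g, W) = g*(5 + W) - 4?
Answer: 30677400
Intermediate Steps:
S(g, W) = -4 + g*(5 + W)
-13455*(12 + 14*2)*(-29 + S(H(-4), 1)) = -13455*(12 + 14*2)*(-29 + (-4 + 5*(-4) + 1*(-4))) = -13455*(12 + 28)*(-29 + (-4 - 20 - 4)) = -538200*(-29 - 28) = -538200*(-57) = -13455*(-2280) = 30677400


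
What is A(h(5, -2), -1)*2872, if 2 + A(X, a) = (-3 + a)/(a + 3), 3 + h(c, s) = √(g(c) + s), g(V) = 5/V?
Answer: -11488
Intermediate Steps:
h(c, s) = -3 + √(s + 5/c) (h(c, s) = -3 + √(5/c + s) = -3 + √(s + 5/c))
A(X, a) = -2 + (-3 + a)/(3 + a) (A(X, a) = -2 + (-3 + a)/(a + 3) = -2 + (-3 + a)/(3 + a))
A(h(5, -2), -1)*2872 = ((-9 - 1*(-1))/(3 - 1))*2872 = ((-9 + 1)/2)*2872 = ((½)*(-8))*2872 = -4*2872 = -11488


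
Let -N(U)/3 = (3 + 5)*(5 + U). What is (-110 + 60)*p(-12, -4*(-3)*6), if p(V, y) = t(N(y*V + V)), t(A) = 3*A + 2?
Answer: -3135700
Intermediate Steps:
N(U) = -120 - 24*U (N(U) = -3*(3 + 5)*(5 + U) = -24*(5 + U) = -3*(40 + 8*U) = -120 - 24*U)
t(A) = 2 + 3*A
p(V, y) = -358 - 72*V - 72*V*y (p(V, y) = 2 + 3*(-120 - 24*(y*V + V)) = 2 + 3*(-120 - 24*(V*y + V)) = 2 + 3*(-120 - 24*(V + V*y)) = 2 + 3*(-120 + (-24*V - 24*V*y)) = 2 + 3*(-120 - 24*V - 24*V*y) = 2 + (-360 - 72*V - 72*V*y) = -358 - 72*V - 72*V*y)
(-110 + 60)*p(-12, -4*(-3)*6) = (-110 + 60)*(-358 - 72*(-12)*(1 - 4*(-3)*6)) = -50*(-358 - 72*(-12)*(1 + 12*6)) = -50*(-358 - 72*(-12)*(1 + 72)) = -50*(-358 - 72*(-12)*73) = -50*(-358 + 63072) = -50*62714 = -3135700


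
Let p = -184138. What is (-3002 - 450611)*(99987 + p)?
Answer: 38171987563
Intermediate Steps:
(-3002 - 450611)*(99987 + p) = (-3002 - 450611)*(99987 - 184138) = -453613*(-84151) = 38171987563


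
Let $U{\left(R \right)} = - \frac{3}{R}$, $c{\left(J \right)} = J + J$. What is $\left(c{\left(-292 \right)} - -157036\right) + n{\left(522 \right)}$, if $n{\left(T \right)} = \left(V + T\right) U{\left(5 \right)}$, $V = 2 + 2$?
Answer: $\frac{780682}{5} \approx 1.5614 \cdot 10^{5}$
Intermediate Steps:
$c{\left(J \right)} = 2 J$
$V = 4$
$n{\left(T \right)} = - \frac{12}{5} - \frac{3 T}{5}$ ($n{\left(T \right)} = \left(4 + T\right) \left(- \frac{3}{5}\right) = - \frac{12}{5} - \frac{3 T}{5}$)
$\left(c{\left(-292 \right)} - -157036\right) + n{\left(522 \right)} = \left(2 \left(-292\right) - -157036\right) - \frac{1578}{5} = \left(-584 + 157036\right) - \frac{1578}{5} = 156452 - \frac{1578}{5} = \frac{780682}{5}$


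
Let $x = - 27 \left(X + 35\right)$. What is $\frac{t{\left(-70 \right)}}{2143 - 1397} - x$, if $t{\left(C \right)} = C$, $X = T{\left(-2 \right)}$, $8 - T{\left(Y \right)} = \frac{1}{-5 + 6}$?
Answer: $\frac{422947}{373} \approx 1133.9$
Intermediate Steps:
$T{\left(Y \right)} = 7$ ($T{\left(Y \right)} = 8 - \frac{1}{-5 + 6} = 8 - 1^{-1} = 8 - 1 = 7$)
$X = 7$
$x = -1134$ ($x = - 27 \left(7 + 35\right) = \left(-27\right) 42 = -1134$)
$\frac{t{\left(-70 \right)}}{2143 - 1397} - x = - \frac{70}{2143 - 1397} - -1134 = - \frac{70}{746} + 1134 = \left(-70\right) \frac{1}{746} + 1134 = - \frac{35}{373} + 1134 = \frac{422947}{373}$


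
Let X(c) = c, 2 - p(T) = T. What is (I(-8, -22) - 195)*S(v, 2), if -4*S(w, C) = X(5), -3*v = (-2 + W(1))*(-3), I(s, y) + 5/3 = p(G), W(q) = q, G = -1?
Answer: 2905/12 ≈ 242.08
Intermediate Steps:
p(T) = 2 - T
I(s, y) = 4/3 (I(s, y) = -5/3 + (2 - 1*(-1)) = -5/3 + (2 + 1) = -5/3 + 3 = 4/3)
v = -1 (v = -(-2 + 1)*(-3)/3 = -(-1)*(-3)/3 = -⅓*3 = -1)
S(w, C) = -5/4 (S(w, C) = -¼*5 = -5/4)
(I(-8, -22) - 195)*S(v, 2) = (4/3 - 195)*(-5/4) = -581/3*(-5/4) = 2905/12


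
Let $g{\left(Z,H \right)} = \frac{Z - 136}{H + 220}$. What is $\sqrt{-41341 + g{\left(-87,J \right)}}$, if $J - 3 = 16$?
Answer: $\frac{3 i \sqrt{262388062}}{239} \approx 203.33 i$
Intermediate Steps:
$J = 19$ ($J = 3 + 16 = 19$)
$g{\left(Z,H \right)} = \frac{-136 + Z}{220 + H}$
$\sqrt{-41341 + g{\left(-87,J \right)}} = \sqrt{-41341 + \frac{-136 - 87}{220 + 19}} = \sqrt{-41341 + \frac{1}{239} \left(-223\right)} = \sqrt{-41341 - \frac{223}{239}} = \sqrt{- \frac{9880722}{239}} = \frac{3 i \sqrt{262388062}}{239}$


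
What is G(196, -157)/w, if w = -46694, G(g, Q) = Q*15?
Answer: 2355/46694 ≈ 0.050435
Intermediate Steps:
G(g, Q) = 15*Q
G(196, -157)/w = (15*(-157))/(-46694) = -2355*(-1/46694) = 2355/46694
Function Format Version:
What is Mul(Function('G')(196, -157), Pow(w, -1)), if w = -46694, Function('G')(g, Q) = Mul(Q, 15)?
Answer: Rational(2355, 46694) ≈ 0.050435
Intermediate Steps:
Function('G')(g, Q) = Mul(15, Q)
Mul(Function('G')(196, -157), Pow(w, -1)) = Mul(Mul(15, -157), Pow(-46694, -1)) = Mul(-2355, Rational(-1, 46694)) = Rational(2355, 46694)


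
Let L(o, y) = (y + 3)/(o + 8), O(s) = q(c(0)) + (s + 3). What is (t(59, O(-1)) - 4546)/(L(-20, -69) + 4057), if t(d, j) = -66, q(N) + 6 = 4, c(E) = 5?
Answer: -9224/8125 ≈ -1.1353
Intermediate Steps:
q(N) = -2 (q(N) = -6 + 4 = -2)
O(s) = 1 + s (O(s) = -2 + (s + 3) = -2 + (3 + s) = 1 + s)
L(o, y) = (3 + y)/(8 + o)
(t(59, O(-1)) - 4546)/(L(-20, -69) + 4057) = (-66 - 4546)/((3 - 69)/(8 - 20) + 4057) = -4612/(-66/(-12) + 4057) = -4612/(-1/12*(-66) + 4057) = -4612/(11/2 + 4057) = -4612/8125/2 = -4612*2/8125 = -9224/8125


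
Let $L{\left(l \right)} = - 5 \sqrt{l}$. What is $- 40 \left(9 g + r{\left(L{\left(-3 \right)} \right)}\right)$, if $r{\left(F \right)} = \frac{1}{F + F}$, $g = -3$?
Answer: $1080 - \frac{4 i \sqrt{3}}{3} \approx 1080.0 - 2.3094 i$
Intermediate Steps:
$r{\left(F \right)} = \frac{1}{2 F}$
$- 40 \left(9 g + r{\left(L{\left(-3 \right)} \right)}\right) = - 40 \left(9 \left(-3\right) + \frac{1}{2 \left(- 5 \sqrt{-3}\right)}\right) = - 40 \left(-27 + \frac{1}{2 \left(- 5 i \sqrt{3}\right)}\right) = - 40 \left(-27 + \frac{\frac{1}{15} i \sqrt{3}}{2}\right) = - 40 \left(-27 + \frac{i \sqrt{3}}{30}\right) = 1080 - \frac{4 i \sqrt{3}}{3}$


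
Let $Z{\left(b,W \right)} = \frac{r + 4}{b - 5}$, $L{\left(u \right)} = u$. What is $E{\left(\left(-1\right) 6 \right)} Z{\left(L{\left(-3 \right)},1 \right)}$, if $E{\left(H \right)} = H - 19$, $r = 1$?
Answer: $\frac{125}{8} \approx 15.625$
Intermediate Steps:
$E{\left(H \right)} = -19 + H$
$Z{\left(b,W \right)} = \frac{5}{-5 + b}$ ($Z{\left(b,W \right)} = \frac{1 + 4}{b - 5} = \frac{5}{-5 + b}$)
$E{\left(\left(-1\right) 6 \right)} Z{\left(L{\left(-3 \right)},1 \right)} = \left(-19 - 6\right) \frac{5}{-5 - 3} = \left(-19 - 6\right) \frac{5}{-8} = - 25 \cdot 5 \left(- \frac{1}{8}\right) = \left(-25\right) \left(- \frac{5}{8}\right) = \frac{125}{8}$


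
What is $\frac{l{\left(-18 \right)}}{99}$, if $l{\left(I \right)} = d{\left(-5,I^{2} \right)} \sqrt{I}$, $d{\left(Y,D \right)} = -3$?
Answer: $- \frac{i \sqrt{2}}{11} \approx - 0.12856 i$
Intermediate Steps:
$l{\left(I \right)} = - 3 \sqrt{I}$
$\frac{l{\left(-18 \right)}}{99} = \frac{\left(-3\right) \sqrt{-18}}{99} = - 3 \cdot 3 i \sqrt{2} \cdot \frac{1}{99} = - 9 i \sqrt{2} \cdot \frac{1}{99} = - \frac{i \sqrt{2}}{11}$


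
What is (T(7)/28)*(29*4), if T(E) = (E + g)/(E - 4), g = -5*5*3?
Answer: -1972/21 ≈ -93.905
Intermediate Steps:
g = -75 (g = -25*3 = -75)
T(E) = (-75 + E)/(-4 + E) (T(E) = (E - 75)/(E - 4) = (-75 + E)/(-4 + E))
(T(7)/28)*(29*4) = (((-75 + 7)/(-4 + 7))/28)*(29*4) = ((-68/3)/28)*116 = (((1/3)*(-68))/28)*116 = ((1/28)*(-68/3))*116 = -17/21*116 = -1972/21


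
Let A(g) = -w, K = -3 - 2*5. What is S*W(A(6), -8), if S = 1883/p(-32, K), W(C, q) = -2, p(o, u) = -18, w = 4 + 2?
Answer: 1883/9 ≈ 209.22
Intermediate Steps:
w = 6
K = -13 (K = -3 - 10 = -13)
A(g) = -6 (A(g) = -1*6 = -6)
S = -1883/18 (S = 1883/(-18) = 1883*(-1/18) = -1883/18 ≈ -104.61)
S*W(A(6), -8) = -1883/18*(-2) = 1883/9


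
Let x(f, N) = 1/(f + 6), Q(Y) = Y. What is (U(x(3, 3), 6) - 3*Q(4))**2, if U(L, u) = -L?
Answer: 11881/81 ≈ 146.68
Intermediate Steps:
x(f, N) = 1/(6 + f)
(U(x(3, 3), 6) - 3*Q(4))**2 = (-1/(6 + 3) - 3*4)**2 = (-1/9 - 12)**2 = (-109/9)**2 = 11881/81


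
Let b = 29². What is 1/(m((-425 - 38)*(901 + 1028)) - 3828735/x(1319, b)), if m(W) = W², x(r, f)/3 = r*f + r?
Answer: 1110598/885897190473114897 ≈ 1.2536e-12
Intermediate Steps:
b = 841
x(r, f) = 3*r + 3*f*r (x(r, f) = 3*(r*f + r) = 3*(f*r + r) = 3*(r + f*r) = 3*r + 3*f*r)
1/(m((-425 - 38)*(901 + 1028)) - 3828735/x(1319, b)) = 1/(((-425 - 38)*(901 + 1028))² - 3828735*1/(3957*(1 + 841))) = 1/((-463*1929)² - 3828735/(3*1319*842)) = 1/((-893127)² - 3828735/3331794) = 1/(797675838129 - 3828735*1/3331794) = 1/(797675838129 - 1276245/1110598) = 1/(885897190473114897/1110598) = 1110598/885897190473114897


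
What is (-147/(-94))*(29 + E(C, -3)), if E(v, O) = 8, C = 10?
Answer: 5439/94 ≈ 57.862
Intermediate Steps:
(-147/(-94))*(29 + E(C, -3)) = (-147/(-94))*(29 + 8) = -147*(-1/94)*37 = (147/94)*37 = 5439/94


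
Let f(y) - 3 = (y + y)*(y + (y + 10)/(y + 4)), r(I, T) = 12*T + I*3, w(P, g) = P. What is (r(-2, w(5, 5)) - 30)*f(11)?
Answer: 33096/5 ≈ 6619.2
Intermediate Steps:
r(I, T) = 3*I + 12*T (r(I, T) = 12*T + 3*I = 3*I + 12*T)
f(y) = 3 + 2*y*(y + (10 + y)/(4 + y)) (f(y) = 3 + (y + y)*(y + (y + 10)/(y + 4)) = 3 + (2*y)*(y + (10 + y)/(4 + y)) = 3 + 2*y*(y + (10 + y)/(4 + y)))
(r(-2, w(5, 5)) - 30)*f(11) = ((3*(-2) + 12*5) - 30)*((12 + 2*11³ + 10*11² + 23*11)/(4 + 11)) = ((-6 + 60) - 30)*((12 + 2*1331 + 10*121 + 253)/15) = (54 - 30)*((12 + 2662 + 1210 + 253)/15) = 24*((1/15)*4137) = 24*(1379/5) = 33096/5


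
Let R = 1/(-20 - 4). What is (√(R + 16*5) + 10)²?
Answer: (120 + √11514)²/144 ≈ 358.80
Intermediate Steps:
R = -1/24 (R = 1/(-24) = -1/24 ≈ -0.041667)
(√(R + 16*5) + 10)² = (√(-1/24 + 16*5) + 10)² = (√(-1/24 + 80) + 10)² = (√(1919/24) + 10)² = (√11514/12 + 10)² = (10 + √11514/12)²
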